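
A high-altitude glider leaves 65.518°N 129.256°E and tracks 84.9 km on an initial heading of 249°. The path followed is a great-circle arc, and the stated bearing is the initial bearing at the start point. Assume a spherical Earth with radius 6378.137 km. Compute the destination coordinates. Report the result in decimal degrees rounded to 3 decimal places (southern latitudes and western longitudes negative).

δ = 84.9/6378.137 = 0.013311 rad (0.7627°).
Converting: φ₁ = 1.143505 rad, θ = 4.345870 rad.
Applying the spherical law of cosines for sides, sin φ₂ = sin φ₁ cos δ + cos φ₁ sin δ cos θ = 0.908034, so φ₂ = 65.235°.
Δλ = atan2( sin θ sin δ cos φ₁ , cos δ − sin φ₁ sin φ₂ ) = atan2(-0.005150, 0.173517) = -0.029669 rad = -1.700°.
Hence λ₂ = 129.256° + -1.700° = 127.556°.

latitude 65.235°, longitude 127.556°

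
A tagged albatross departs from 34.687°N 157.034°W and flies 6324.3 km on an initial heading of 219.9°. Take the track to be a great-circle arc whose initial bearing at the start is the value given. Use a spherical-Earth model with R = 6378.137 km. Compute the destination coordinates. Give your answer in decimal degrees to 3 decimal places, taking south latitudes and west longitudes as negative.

Angular distance δ = d/R = 6324.3 / 6378.137 = 0.991559 rad.
With φ₁ = 34.687° = 0.605402 rad and θ = 219.9° = 3.837979 rad:
Applying the spherical law of cosines for sides, sin φ₂ = sin φ₁ cos δ + cos φ₁ sin δ cos θ = -0.216407, so φ₂ = -12.498°.
Δλ = atan2( sin θ sin δ cos φ₁ , cos δ − sin φ₁ sin φ₂ ) = atan2(-0.441410, 0.670541) = -0.582180 rad = -33.356°.
λ₂ = -157.034° + -33.356° = -190.390°, normalized to (−180°, 180°] → 169.610°.

latitude -12.498°, longitude 169.610°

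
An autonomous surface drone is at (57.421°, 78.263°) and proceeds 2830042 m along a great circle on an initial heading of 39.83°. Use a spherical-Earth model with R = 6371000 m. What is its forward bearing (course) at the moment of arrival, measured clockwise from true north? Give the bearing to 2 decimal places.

δ = 2830042/6371000 = 0.444207 rad (25.4512°).
Converting: φ₁ = 1.002186 rad, θ = 0.695165 rad.
sin φ₂ = sin φ₁ cos δ + cos φ₁ sin δ cos θ = (0.842650)(0.902952) + (0.538462)(0.429742)(0.767948) = 0.938575
φ₂ = asin(0.938575) = 1.218478 rad = 69.814°.
Then Δλ = atan2(0.148214, 0.112062) = 0.923416 rad, from sin θ sin δ cos φ₁ over cos δ − sin φ₁ sin φ₂.
λ₂ = λ₁ + Δλ = 131.171°.
The forward bearing on arrival equals the back-azimuth from the destination plus 180°.
Back-azimuth from P₂ (69.81°, 131.17°) to P₁ (57.42°, 78.26°), with Δλ' = λ₁ − λ₂ = -52.91°: atan2( sin Δλ' cos φ₁ , cos φ₂ sin φ₁ − sin φ₂ cos φ₁ cos Δλ' ) = 268.13°.
Final bearing = (268.13° + 180°) mod 360° = 88.13°.

final bearing 88.13°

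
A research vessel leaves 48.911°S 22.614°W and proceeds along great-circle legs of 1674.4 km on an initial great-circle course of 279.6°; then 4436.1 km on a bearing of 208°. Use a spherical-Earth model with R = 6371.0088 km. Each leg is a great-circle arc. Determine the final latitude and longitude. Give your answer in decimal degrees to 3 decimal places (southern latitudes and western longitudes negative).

Apply the spherical direct solution leg by leg, carrying full precision between legs.
Leg 1: from (-48.911°, -22.614°), δ = 1674.4/6371.0088 = 0.262816 rad, θ = 279.6° → φ = -44.374°, λ = -43.614°.
Leg 2: from (-44.374°, -43.614°), δ = 4436.1/6371.0088 = 0.696295 rad, θ = 208° → φ = -70.277°, λ = -106.773°.

latitude -70.277°, longitude -106.773°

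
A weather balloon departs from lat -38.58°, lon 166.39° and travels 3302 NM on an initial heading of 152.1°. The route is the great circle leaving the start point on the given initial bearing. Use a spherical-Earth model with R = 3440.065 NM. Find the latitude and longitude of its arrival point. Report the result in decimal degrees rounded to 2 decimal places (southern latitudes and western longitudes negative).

Angular distance δ = d/R = 3302 / 3440.065 = 0.959866 rad.
Converting: φ₁ = -0.673348 rad, θ = 2.654646 rad.
Applying the spherical law of cosines for sides, sin φ₂ = sin φ₁ cos δ + cos φ₁ sin δ cos θ = -0.923624, so φ₂ = -67.46°.
Then Δλ = atan2(0.299631, -0.002348) = 1.578633 rad, from sin θ sin δ cos φ₁ over cos δ − sin φ₁ sin φ₂.
λ₂ = 166.39° + 90.45° = 256.84°, normalized to (−180°, 180°] → -103.16°.

latitude -67.46°, longitude -103.16°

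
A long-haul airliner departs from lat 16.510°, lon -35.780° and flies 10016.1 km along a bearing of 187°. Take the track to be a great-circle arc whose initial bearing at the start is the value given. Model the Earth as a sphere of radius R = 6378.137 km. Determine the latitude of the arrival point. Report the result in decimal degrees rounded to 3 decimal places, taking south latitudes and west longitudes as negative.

latitude -72.083°

δ = 10016.1/6378.137 = 1.570380 rad (89.9762°).
Converting: φ₁ = 0.288154 rad, θ = 3.263766 rad.
Destination latitude: φ₂ = arcsin( sin φ₁ cos δ + cos φ₁ sin δ cos θ ) = arcsin(-0.951505) = -72.083°.
Δλ = atan2( sin θ sin δ cos φ₁ , cos δ − sin φ₁ sin φ₂ ) = atan2(-0.116845, 0.270817) = -0.407323 rad = -23.338°.
Hence λ₂ = -35.780° + -23.338° = -59.118°.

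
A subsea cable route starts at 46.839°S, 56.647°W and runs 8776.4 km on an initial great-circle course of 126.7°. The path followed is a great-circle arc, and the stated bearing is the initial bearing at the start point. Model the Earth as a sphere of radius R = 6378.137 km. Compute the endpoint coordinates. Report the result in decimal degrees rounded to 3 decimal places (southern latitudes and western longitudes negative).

latitude -32.838°, longitude 53.928°

Central angle δ = d/R = 1.376013 rad.
Converting: φ₁ = -0.817495 rad, θ = 2.211332 rad.
Destination latitude: φ₂ = arcsin( sin φ₁ cos δ + cos φ₁ sin δ cos θ ) = arcsin(-0.542260) = -32.838°.
Then Δλ = atan2(0.538084, -0.201989) = 1.929906 rad, from sin θ sin δ cos φ₁ over cos δ − sin φ₁ sin φ₂.
λ₂ = -56.647° + 110.575° = 53.928°.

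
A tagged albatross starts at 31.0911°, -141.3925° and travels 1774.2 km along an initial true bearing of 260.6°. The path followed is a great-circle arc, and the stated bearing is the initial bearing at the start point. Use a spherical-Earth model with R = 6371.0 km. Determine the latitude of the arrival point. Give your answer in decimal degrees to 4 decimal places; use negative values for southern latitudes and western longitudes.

The arc subtends δ = 1774.2/6371 = 0.278481 rad at the centre.
With φ₁ = 31.0911° = 0.542642 rad and θ = 260.6° = 4.548328 rad:
sin φ₂ = sin φ₁ cos δ + cos φ₁ sin δ cos θ = (0.516400)(0.961474) + (0.856347)(0.274895)(-0.163326) = 0.458058
φ₂ = asin(0.458058) = 0.475809 rad = 27.2618°.
For the longitude increment, Δλ = atan2( sin θ sin δ cos φ₁, cos δ − sin φ₁ sin φ₂ ) = atan2(-0.232245, 0.724933) = -17.7637°.
λ₂ = -141.3925° + -17.7637° = -159.1562°.

latitude 27.2618°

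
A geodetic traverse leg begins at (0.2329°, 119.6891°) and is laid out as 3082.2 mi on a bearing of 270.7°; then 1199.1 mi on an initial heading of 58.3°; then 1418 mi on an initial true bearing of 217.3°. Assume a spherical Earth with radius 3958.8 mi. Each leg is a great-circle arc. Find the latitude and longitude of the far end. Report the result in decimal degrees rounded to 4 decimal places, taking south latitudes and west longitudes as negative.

latitude -6.7703°, longitude 77.6451°

Apply the spherical direct solution leg by leg, carrying full precision between legs.
Leg 1: from (0.2329°, 119.6891°), δ = 3082.2/3958.8 = 0.778569 rad, θ = 270.7° → φ = 0.6574°, λ = 75.0809°.
Leg 2: from (0.6574°, 75.0809°), δ = 1199.1/3958.8 = 0.302895 rad, θ = 58.3° → φ = 9.6530°, λ = 89.9984°.
Leg 3: from (9.6530°, 89.9984°), δ = 1418/3958.8 = 0.358189 rad, θ = 217.3° → φ = -6.7703°, λ = 77.6451°.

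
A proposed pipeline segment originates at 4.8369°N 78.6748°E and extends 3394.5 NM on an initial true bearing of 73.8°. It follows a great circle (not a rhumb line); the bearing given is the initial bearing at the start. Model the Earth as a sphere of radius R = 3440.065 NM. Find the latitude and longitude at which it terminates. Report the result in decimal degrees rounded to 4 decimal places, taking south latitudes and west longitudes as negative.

δ = 3394.5/3440.065 = 0.986755 rad (56.5369°).
With φ₁ = 4.8369° = 0.084420 rad and θ = 73.8° = 1.288053 rad:
Destination latitude: φ₂ = arcsin( sin φ₁ cos δ + cos φ₁ sin δ cos θ ) = arcsin(0.278411) = 16.1654°.
Δλ = atan2( sin θ sin δ cos φ₁ , cos δ − sin φ₁ sin φ₂ ) = atan2(0.798263, 0.527925) = 0.986489 rad = 56.5217°.
Hence λ₂ = 78.6748° + 56.5217° = 135.1965°.

latitude 16.1654°, longitude 135.1965°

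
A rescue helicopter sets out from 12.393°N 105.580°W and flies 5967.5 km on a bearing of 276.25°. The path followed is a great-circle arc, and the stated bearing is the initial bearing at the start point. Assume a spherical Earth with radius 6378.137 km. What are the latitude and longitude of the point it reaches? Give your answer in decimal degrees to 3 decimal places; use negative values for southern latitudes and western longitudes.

latitude 12.294°, longitude -160.561°

Angular distance δ = d/R = 5967.5 / 6378.137 = 0.935618 rad.
With φ₁ = 12.393° = 0.216299 rad and θ = 276.25° = 4.821472 rad:
Applying the spherical law of cosines for sides, sin φ₂ = sin φ₁ cos δ + cos φ₁ sin δ cos θ = 0.212928, so φ₂ = 12.294°.
Then Δλ = atan2(-0.781536, 0.547623) = -0.959600 rad, from sin θ sin δ cos φ₁ over cos δ − sin φ₁ sin φ₂.
λ₂ = λ₁ + Δλ = -160.561°.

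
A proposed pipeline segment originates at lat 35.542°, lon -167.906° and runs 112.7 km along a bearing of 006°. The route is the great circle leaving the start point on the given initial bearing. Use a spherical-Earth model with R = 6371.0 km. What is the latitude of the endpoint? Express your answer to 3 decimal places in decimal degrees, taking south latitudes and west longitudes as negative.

δ = 112.7/6371 = 0.017690 rad (1.0135°).
Start latitude φ₁ = 0.620325 rad; initial bearing θ = 0.104720 rad.
sin φ₂ = sin φ₁ cos δ + cos φ₁ sin δ cos θ = (0.581300)(0.999844) + (0.813690)(0.017689)(0.994522) = 0.595523
φ₂ = asin(0.595523) = 0.637916 rad = 36.550°.
Δλ = atan2( sin θ sin δ cos φ₁ , cos δ − sin φ₁ sin φ₂ ) = atan2(0.001504, 0.653666) = 0.002302 rad = 0.132°.
λ₂ = -167.906° + 0.132° = -167.774°.

latitude 36.550°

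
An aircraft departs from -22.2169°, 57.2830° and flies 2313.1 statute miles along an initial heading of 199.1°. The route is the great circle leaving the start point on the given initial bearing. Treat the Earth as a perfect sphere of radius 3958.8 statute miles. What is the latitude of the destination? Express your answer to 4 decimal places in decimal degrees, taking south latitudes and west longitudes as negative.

δ = 2313.1/3958.8 = 0.584293 rad (33.4775°).
Start latitude φ₁ = -0.387758 rad; initial bearing θ = 3.474951 rad.
Destination latitude: φ₂ = arcsin( sin φ₁ cos δ + cos φ₁ sin δ cos θ ) = arcsin(-0.797931) = -52.9330°.
For the longitude increment, Δλ = atan2( sin θ sin δ cos φ₁, cos δ − sin φ₁ sin φ₂ ) = atan2(-0.167096, 0.532393) = -17.4249°.
λ₂ = λ₁ + Δλ = 39.8581°.

latitude -52.9330°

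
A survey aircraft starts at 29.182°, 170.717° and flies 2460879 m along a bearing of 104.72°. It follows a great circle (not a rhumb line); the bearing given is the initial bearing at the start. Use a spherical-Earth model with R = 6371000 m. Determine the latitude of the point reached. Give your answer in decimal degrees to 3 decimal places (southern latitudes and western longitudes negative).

latitude 21.598°

The arc subtends δ = 2460879/6371000 = 0.386263 rad at the centre.
With φ₁ = 29.182° = 0.509322 rad and θ = 104.72° = 1.827709 rad:
Applying the spherical law of cosines for sides, sin φ₂ = sin φ₁ cos δ + cos φ₁ sin δ cos θ = 0.368087, so φ₂ = 21.598°.
For the longitude increment, Δλ = atan2( sin θ sin δ cos φ₁, cos δ − sin φ₁ sin φ₂ ) = atan2(0.318118, 0.746850) = 23.071°.
λ₂ = 170.717° + 23.071° = 193.788°, normalized to (−180°, 180°] → -166.212°.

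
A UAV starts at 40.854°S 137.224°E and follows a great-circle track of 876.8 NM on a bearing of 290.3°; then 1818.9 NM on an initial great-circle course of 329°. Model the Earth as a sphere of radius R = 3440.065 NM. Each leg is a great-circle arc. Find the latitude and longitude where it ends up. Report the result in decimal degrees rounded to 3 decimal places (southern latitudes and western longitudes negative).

latitude -7.655°, longitude 105.346°

Apply the spherical direct solution leg by leg, carrying full precision between legs.
Leg 1: from (-40.854°, 137.224°), δ = 876.8/3440.065 = 0.254879 rad, θ = 290.3° → φ = -34.530°, λ = 120.543°.
Leg 2: from (-34.530°, 120.543°), δ = 1818.9/3440.065 = 0.528740 rad, θ = 329° → φ = -7.655°, λ = 105.346°.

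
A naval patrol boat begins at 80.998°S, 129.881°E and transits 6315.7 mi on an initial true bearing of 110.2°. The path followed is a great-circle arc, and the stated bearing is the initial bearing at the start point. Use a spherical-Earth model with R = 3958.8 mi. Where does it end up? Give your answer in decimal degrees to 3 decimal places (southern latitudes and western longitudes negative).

The arc subtends δ = 6315.7/3958.8 = 1.595357 rad at the centre.
Converting: φ₁ = -1.413682 rad, θ = 1.923353 rad.
Applying the spherical law of cosines for sides, sin φ₂ = sin φ₁ cos δ + cos φ₁ sin δ cos θ = -0.029756, so φ₂ = -1.705°.
Δλ = atan2( sin θ sin δ cos φ₁ , cos δ − sin φ₁ sin φ₂ ) = atan2(0.146801, -0.053948) = 1.922969 rad = 110.178°.
λ₂ = 129.881° + 110.178° = 240.059°, normalized to (−180°, 180°] → -119.941°.

latitude -1.705°, longitude -119.941°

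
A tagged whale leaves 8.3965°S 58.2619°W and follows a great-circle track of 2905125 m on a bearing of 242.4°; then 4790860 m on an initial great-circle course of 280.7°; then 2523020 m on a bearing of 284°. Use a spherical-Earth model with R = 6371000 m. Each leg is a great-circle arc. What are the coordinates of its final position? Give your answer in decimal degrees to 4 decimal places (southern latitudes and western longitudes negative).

Apply the spherical direct solution leg by leg, carrying full precision between legs.
Leg 1: from (-8.3965°, -58.2619°), δ = 2905125/6371000 = 0.455992 rad, θ = 242.4° → φ = -19.4467°, λ = -82.7090°.
Leg 2: from (-19.4467°, -82.7090°), δ = 4790860/6371000 = 0.751979 rad, θ = 280.7° → φ = -7.0976°, λ = -125.2713°.
Leg 3: from (-7.0976°, -125.2713°), δ = 2523020/6371000 = 0.396016 rad, θ = 284° → φ = -1.2258°, λ = -147.2569°.

latitude -1.2258°, longitude -147.2569°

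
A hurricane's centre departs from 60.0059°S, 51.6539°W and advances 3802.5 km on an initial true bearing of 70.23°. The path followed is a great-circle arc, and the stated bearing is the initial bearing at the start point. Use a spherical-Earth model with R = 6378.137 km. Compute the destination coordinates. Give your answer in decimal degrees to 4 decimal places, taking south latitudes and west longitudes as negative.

latitude -38.4423°, longitude -9.2290°

Angular distance δ = d/R = 3802.5 / 6378.137 = 0.596177 rad.
Converting: φ₁ = -1.047301 rad, θ = 1.225745 rad.
Applying the spherical law of cosines for sides, sin φ₂ = sin φ₁ cos δ + cos φ₁ sin δ cos θ = -0.621726, so φ₂ = -38.4423°.
For the longitude increment, Δλ = atan2( sin θ sin δ cos φ₁, cos δ − sin φ₁ sin φ₂ ) = atan2(0.264147, 0.289026) = 42.4249°.
Hence λ₂ = -51.6539° + 42.4249° = -9.2290°.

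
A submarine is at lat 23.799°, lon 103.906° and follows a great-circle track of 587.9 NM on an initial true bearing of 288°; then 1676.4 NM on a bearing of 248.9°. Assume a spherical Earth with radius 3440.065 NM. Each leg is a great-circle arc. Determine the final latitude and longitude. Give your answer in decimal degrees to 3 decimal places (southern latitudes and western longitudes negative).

Apply the spherical direct solution leg by leg, carrying full precision between legs.
Leg 1: from (23.799°, 103.906°), δ = 587.9/3440.065 = 0.170898 rad, θ = 288° → φ = 26.470°, λ = 93.496°.
Leg 2: from (26.470°, 93.496°), δ = 1676.4/3440.065 = 0.487316 rad, θ = 248.9° → φ = 14.061°, λ = 66.730°.

latitude 14.061°, longitude 66.730°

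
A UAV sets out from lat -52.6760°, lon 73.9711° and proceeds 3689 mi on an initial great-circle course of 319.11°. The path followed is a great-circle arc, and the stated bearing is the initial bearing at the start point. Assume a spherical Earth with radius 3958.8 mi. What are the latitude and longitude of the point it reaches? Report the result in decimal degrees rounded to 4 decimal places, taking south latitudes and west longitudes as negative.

δ = 3689/3958.8 = 0.931848 rad (53.3910°).
Start latitude φ₁ = -0.919370 rad; initial bearing θ = 5.569520 rad.
sin φ₂ = sin φ₁ cos δ + cos φ₁ sin δ cos θ = (-0.795220)(0.596352) + (0.606322)(0.802723)(0.755968) = -0.106295
φ₂ = asin(-0.106295) = -0.106496 rad = -6.1018°.
For the longitude increment, Δλ = atan2( sin θ sin δ cos φ₁, cos δ − sin φ₁ sin φ₂ ) = atan2(-0.318604, 0.511824) = -31.9017°.
λ₂ = λ₁ + Δλ = 42.0694°.

latitude -6.1018°, longitude 42.0694°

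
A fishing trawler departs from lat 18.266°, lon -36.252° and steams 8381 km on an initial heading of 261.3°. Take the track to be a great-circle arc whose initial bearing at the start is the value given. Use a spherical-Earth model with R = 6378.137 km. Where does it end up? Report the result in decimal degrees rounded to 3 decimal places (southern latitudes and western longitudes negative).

latitude -3.401°, longitude -109.542°

δ = 8381/6378.137 = 1.314020 rad (75.2878°).
Start latitude φ₁ = 0.318802 rad; initial bearing θ = 4.560545 rad.
sin φ₂ = sin φ₁ cos δ + cos φ₁ sin δ cos θ = (0.313429)(0.253964) + (0.949612)(0.967214)(-0.151261) = -0.059330
φ₂ = asin(-0.059330) = -0.059365 rad = -3.401°.
Then Δλ = atan2(-0.907909, 0.272560) = -1.279151 rad, from sin θ sin δ cos φ₁ over cos δ − sin φ₁ sin φ₂.
Hence λ₂ = -36.252° + -73.290° = -109.542°.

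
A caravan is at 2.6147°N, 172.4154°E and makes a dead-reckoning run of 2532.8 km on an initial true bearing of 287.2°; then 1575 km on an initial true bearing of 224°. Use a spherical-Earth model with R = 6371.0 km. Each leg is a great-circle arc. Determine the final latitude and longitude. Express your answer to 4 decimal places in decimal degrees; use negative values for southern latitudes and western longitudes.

Apply the spherical direct solution leg by leg, carrying full precision between legs.
Leg 1: from (2.6147°, 172.4154°), δ = 2532.8/6371 = 0.397551 rad, θ = 287.2° → φ = 8.9997°, λ = 150.4246°.
Leg 2: from (8.9997°, 150.4246°), δ = 1575/6371 = 0.247214 rad, θ = 224° → φ = -1.2712°, λ = 140.6352°.

latitude -1.2712°, longitude 140.6352°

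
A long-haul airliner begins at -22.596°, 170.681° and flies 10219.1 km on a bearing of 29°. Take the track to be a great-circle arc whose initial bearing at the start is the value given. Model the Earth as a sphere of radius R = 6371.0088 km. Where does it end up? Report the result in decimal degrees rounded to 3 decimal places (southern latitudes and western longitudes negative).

The arc subtends δ = 10219.1/6371.0088 = 1.604000 rad at the centre.
Converting: φ₁ = -0.394375 rad, θ = 0.506145 rad.
Destination latitude: φ₂ = arcsin( sin φ₁ cos δ + cos φ₁ sin δ cos θ ) = arcsin(0.819792) = 55.064°.
For the longitude increment, Δλ = atan2( sin θ sin δ cos φ₁, cos δ − sin φ₁ sin φ₂ ) = atan2(0.447347, 0.281791) = 57.793°.
λ₂ = 170.681° + 57.793° = 228.474°, normalized to (−180°, 180°] → -131.526°.

latitude 55.064°, longitude -131.526°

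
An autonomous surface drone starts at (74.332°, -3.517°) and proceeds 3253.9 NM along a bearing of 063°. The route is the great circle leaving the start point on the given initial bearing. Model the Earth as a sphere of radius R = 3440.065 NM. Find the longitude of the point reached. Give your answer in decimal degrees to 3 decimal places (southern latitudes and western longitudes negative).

longitude 101.697°

Angular distance δ = d/R = 3253.9 / 3440.065 = 0.945883 rad.
Converting: φ₁ = 1.297338 rad, θ = 1.099557 rad.
sin φ₂ = sin φ₁ cos δ + cos φ₁ sin δ cos θ = (0.962843)(0.585027) + (0.270063)(0.811014)(0.453990) = 0.662724
φ₂ = asin(0.662724) = 0.724450 rad = 41.508°.
Δλ = atan2( sin θ sin δ cos φ₁ , cos δ − sin φ₁ sin φ₂ ) = atan2(0.195152, -0.053072) = 1.836327 rad = 105.214°.
λ₂ = λ₁ + Δλ = 101.697°.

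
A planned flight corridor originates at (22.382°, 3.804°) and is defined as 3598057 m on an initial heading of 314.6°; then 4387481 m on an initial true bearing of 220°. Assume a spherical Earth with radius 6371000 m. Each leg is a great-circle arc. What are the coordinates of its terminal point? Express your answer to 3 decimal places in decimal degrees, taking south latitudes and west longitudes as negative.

latitude 8.909°, longitude -51.471°

Apply the spherical direct solution leg by leg, carrying full precision between legs.
Leg 1: from (22.382°, 3.804°), δ = 3598057/6371000 = 0.564755 rad, θ = 314.6° → φ = 42.001°, λ = -27.047°.
Leg 2: from (42.001°, -27.047°), δ = 4387481/6371000 = 0.688664 rad, θ = 220° → φ = 8.909°, λ = -51.471°.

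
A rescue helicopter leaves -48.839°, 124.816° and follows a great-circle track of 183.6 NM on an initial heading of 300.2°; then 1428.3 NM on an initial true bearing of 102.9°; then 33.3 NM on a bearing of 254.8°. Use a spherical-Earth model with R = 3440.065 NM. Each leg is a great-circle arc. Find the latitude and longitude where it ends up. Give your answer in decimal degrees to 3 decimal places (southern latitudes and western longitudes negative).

Apply the spherical direct solution leg by leg, carrying full precision between legs.
Leg 1: from (-48.839°, 124.816°), δ = 183.6/3440.065 = 0.053371 rad, θ = 300.2° → φ = -47.234°, λ = 120.923°.
Leg 2: from (-47.234°, 120.923°), δ = 1428.3/3440.065 = 0.415196 rad, θ = 102.9° → φ = -47.130°, λ = 156.228°.
Leg 3: from (-47.130°, 156.228°), δ = 33.3/3440.065 = 0.009680 rad, θ = 254.8° → φ = -47.273°, λ = 155.439°.

latitude -47.273°, longitude 155.439°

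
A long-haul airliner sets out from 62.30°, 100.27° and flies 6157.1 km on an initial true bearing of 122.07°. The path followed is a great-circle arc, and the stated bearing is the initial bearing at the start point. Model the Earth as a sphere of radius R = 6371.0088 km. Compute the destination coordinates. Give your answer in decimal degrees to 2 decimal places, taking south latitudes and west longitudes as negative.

latitude 17.46°, longitude 147.24°

δ = 6157.1/6371.0088 = 0.966425 rad (55.3721°).
With φ₁ = 62.30° = 1.087340 rad and θ = 122.07° = 2.130523 rad:
Applying the spherical law of cosines for sides, sin φ₂ = sin φ₁ cos δ + cos φ₁ sin δ cos θ = 0.300031, so φ₂ = 17.46°.
Δλ = atan2( sin θ sin δ cos φ₁ , cos δ − sin φ₁ sin φ₂ ) = atan2(0.324130, 0.302600) = 0.819738 rad = 46.97°.
λ₂ = 100.27° + 46.97° = 147.24°.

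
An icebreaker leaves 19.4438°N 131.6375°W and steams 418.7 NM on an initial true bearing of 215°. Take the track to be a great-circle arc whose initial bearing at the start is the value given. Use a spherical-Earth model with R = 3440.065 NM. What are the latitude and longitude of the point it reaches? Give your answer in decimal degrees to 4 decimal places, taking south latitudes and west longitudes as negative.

latitude 13.6881°, longitude -135.7477°

Angular distance δ = d/R = 418.7 / 3440.065 = 0.121713 rad.
With φ₁ = 19.4438° = 0.339358 rad and θ = 215° = 3.752458 rad:
Applying the spherical law of cosines for sides, sin φ₂ = sin φ₁ cos δ + cos φ₁ sin δ cos θ = 0.236636, so φ₂ = 13.6881°.
Δλ = atan2( sin θ sin δ cos φ₁ , cos δ − sin φ₁ sin φ₂ ) = atan2(-0.065668, 0.913830) = -0.071737 rad = -4.1102°.
Hence λ₂ = -131.6375° + -4.1102° = -135.7477°.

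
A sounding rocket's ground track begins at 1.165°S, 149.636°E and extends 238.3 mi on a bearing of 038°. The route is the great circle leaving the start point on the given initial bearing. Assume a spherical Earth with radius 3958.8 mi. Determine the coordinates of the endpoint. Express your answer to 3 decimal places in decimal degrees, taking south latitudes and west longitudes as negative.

latitude 1.553°, longitude 151.759°

Angular distance δ = d/R = 238.3 / 3958.8 = 0.060195 rad.
Start latitude φ₁ = -0.020333 rad; initial bearing θ = 0.663225 rad.
sin φ₂ = sin φ₁ cos δ + cos φ₁ sin δ cos θ = (-0.020332)(0.998189) + (0.999793)(0.060159)(0.788011) = 0.027101
φ₂ = asin(0.027101) = 0.027104 rad = 1.553°.
Δλ = atan2( sin θ sin δ cos φ₁ , cos δ − sin φ₁ sin φ₂ ) = atan2(0.037030, 0.998740) = 0.037059 rad = 2.123°.
λ₂ = 149.636° + 2.123° = 151.759°.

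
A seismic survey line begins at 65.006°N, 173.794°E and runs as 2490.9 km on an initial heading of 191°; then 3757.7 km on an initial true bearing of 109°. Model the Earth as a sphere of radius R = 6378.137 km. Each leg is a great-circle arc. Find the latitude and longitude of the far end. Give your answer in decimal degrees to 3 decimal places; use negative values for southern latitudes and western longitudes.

Apply the spherical direct solution leg by leg, carrying full precision between legs.
Leg 1: from (65.006°, 173.794°), δ = 2490.9/6378.137 = 0.390537 rad, θ = 191° → φ = 42.860°, λ = 168.107°.
Leg 2: from (42.860°, 168.107°), δ = 3757.7/6378.137 = 0.589153 rad, θ = 109° → φ = 25.654°, λ = -156.243°.

latitude 25.654°, longitude -156.243°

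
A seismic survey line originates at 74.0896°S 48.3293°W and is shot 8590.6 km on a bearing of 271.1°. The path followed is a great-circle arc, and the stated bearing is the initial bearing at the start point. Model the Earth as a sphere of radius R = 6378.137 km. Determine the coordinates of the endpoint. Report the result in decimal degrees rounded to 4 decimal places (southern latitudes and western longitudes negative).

The arc subtends δ = 8590.6/6378.137 = 1.346882 rad at the centre.
With φ₁ = -74.0896° = -1.293107 rad and θ = 271.1° = 4.731588 rad:
sin φ₂ = sin φ₁ cos δ + cos φ₁ sin δ cos θ = (-0.961692)(0.222048) + (0.274134)(0.975036)(0.019197) = -0.208410
φ₂ = asin(-0.208410) = -0.209949 rad = -12.0292°.
For the longitude increment, Δλ = atan2( sin θ sin δ cos φ₁, cos δ − sin φ₁ sin φ₂ ) = atan2(-0.267241, 0.021621) = -85.3745°.
Hence λ₂ = -48.3293° + -85.3745° = -133.7038°.

latitude -12.0292°, longitude -133.7038°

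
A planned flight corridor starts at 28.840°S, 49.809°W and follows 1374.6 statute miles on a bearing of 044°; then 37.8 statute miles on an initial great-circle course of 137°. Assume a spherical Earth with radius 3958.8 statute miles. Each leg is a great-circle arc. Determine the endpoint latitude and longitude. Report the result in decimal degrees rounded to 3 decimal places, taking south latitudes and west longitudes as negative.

Apply the spherical direct solution leg by leg, carrying full precision between legs.
Leg 1: from (-28.840°, -49.809°), δ = 1374.6/3958.8 = 0.347226 rad, θ = 44° → φ = -13.837°, λ = -35.719°.
Leg 2: from (-13.837°, -35.719°), δ = 37.8/3958.8 = 0.009548 rad, θ = 137° → φ = -14.236°, λ = -35.334°.

latitude -14.236°, longitude -35.334°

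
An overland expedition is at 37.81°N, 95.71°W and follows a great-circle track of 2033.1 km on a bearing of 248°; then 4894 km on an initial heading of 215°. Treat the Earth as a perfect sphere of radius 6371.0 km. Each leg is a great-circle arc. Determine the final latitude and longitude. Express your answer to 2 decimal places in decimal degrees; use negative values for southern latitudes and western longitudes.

Apply the spherical direct solution leg by leg, carrying full precision between legs.
Leg 1: from (37.81°, -95.71°), δ = 2033.1/6371 = 0.319118 rad, θ = 248° → φ = 29.29°, λ = -115.19°.
Leg 2: from (29.29°, -115.19°), δ = 4894/6371 = 0.768168 rad, θ = 215° → φ = -8.31°, λ = -138.94°.

latitude -8.31°, longitude -138.94°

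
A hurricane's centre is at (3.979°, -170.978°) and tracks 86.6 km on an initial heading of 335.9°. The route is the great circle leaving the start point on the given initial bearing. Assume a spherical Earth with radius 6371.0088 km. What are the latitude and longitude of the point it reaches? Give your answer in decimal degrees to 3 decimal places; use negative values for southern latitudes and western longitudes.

latitude 4.690°, longitude -171.297°

The arc subtends δ = 86.6/6371.0088 = 0.013593 rad at the centre.
Start latitude φ₁ = 0.069447 rad; initial bearing θ = 5.862561 rad.
Destination latitude: φ₂ = arcsin( sin φ₁ cos δ + cos φ₁ sin δ cos θ ) = arcsin(0.081762) = 4.690°.
For the longitude increment, Δλ = atan2( sin θ sin δ cos φ₁, cos δ − sin φ₁ sin φ₂ ) = atan2(-0.005537, 0.994234) = -0.319°.
λ₂ = λ₁ + Δλ = -171.297°.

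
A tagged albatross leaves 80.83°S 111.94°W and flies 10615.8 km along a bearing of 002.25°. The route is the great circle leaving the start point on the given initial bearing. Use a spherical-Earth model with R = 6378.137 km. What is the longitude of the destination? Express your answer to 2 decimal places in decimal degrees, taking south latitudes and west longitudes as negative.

longitude -109.63°

The arc subtends δ = 10615.8/6378.137 = 1.664405 rad at the centre.
Converting: φ₁ = -1.410750 rad, θ = 0.039270 rad.
Applying the spherical law of cosines for sides, sin φ₂ = sin φ₁ cos δ + cos φ₁ sin δ cos θ = 0.250821, so φ₂ = 14.53°.
For the longitude increment, Δλ = atan2( sin θ sin δ cos φ₁, cos δ − sin φ₁ sin φ₂ ) = atan2(0.006229, 0.154144) = 2.31°.
λ₂ = λ₁ + Δλ = -109.63°.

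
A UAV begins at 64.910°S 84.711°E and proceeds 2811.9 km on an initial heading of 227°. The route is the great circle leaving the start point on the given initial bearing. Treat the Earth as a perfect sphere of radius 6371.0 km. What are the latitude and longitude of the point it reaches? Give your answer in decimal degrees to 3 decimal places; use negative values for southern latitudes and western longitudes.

The arc subtends δ = 2811.9/6371 = 0.441359 rad at the centre.
With φ₁ = -64.910° = -1.132893 rad and θ = 227° = 3.961897 rad:
Destination latitude: φ₂ = arcsin( sin φ₁ cos δ + cos φ₁ sin δ cos θ ) = arcsin(-0.942392) = -70.457°.
For the longitude increment, Δλ = atan2( sin θ sin δ cos φ₁, cos δ − sin φ₁ sin φ₂ ) = atan2(-0.132475, 0.050701) = -69.057°.
Hence λ₂ = 84.711° + -69.057° = 15.654°.

latitude -70.457°, longitude 15.654°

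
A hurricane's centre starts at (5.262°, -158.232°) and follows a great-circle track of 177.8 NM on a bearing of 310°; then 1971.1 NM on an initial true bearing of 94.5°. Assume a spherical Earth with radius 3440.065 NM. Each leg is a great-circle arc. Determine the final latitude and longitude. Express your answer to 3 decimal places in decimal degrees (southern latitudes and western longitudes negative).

latitude 3.586°, longitude -127.730°

Apply the spherical direct solution leg by leg, carrying full precision between legs.
Leg 1: from (5.262°, -158.232°), δ = 177.8/3440.065 = 0.051685 rad, θ = 310° → φ = 7.161°, λ = -160.518°.
Leg 2: from (7.161°, -160.518°), δ = 1971.1/3440.065 = 0.572983 rad, θ = 94.5° → φ = 3.586°, λ = -127.730°.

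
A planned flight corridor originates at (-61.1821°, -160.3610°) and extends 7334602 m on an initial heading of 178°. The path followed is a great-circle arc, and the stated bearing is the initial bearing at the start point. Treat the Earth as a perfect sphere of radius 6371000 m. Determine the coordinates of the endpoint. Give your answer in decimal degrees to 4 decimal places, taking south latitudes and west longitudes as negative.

latitude -52.8308°, longitude 16.6150°

Central angle δ = d/R = 1.151248 rad.
With φ₁ = -61.1821° = -1.067829 rad and θ = 178° = 3.106686 rad:
Destination latitude: φ₂ = arcsin( sin φ₁ cos δ + cos φ₁ sin δ cos θ ) = arcsin(-0.796855) = -52.8308°.
Then Δλ = atan2(0.015364, -0.290821) = 3.088814 rad, from sin θ sin δ cos φ₁ over cos δ − sin φ₁ sin φ₂.
λ₂ = λ₁ + Δλ = 16.6150°.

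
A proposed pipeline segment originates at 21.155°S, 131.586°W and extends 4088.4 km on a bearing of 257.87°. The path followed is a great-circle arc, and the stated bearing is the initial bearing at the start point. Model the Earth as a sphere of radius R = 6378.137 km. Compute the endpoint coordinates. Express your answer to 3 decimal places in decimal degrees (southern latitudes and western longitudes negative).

Central angle δ = d/R = 0.641002 rad.
Converting: φ₁ = -0.369224 rad, θ = 4.500681 rad.
Applying the spherical law of cosines for sides, sin φ₂ = sin φ₁ cos δ + cos φ₁ sin δ cos θ = -0.406443, so φ₂ = -23.982°.
Δλ = atan2( sin θ sin δ cos φ₁ , cos δ − sin φ₁ sin φ₂ ) = atan2(-0.545247, 0.654815) = -0.694349 rad = -39.783°.
Hence λ₂ = -131.586° + -39.783° = -171.369°.

latitude -23.982°, longitude -171.369°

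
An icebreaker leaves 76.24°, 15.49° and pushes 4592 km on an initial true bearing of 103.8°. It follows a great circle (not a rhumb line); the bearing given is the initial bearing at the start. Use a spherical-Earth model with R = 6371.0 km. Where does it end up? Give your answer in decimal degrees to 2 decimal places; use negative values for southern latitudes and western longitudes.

latitude 43.81°, longitude 78.13°

Angular distance δ = d/R = 4592 / 6371 = 0.720766 rad.
With φ₁ = 76.24° = 1.330639 rad and θ = 103.8° = 1.811652 rad:
sin φ₂ = sin φ₁ cos δ + cos φ₁ sin δ cos θ = (0.971301)(0.751300) + (0.237855)(0.659960)(-0.238533) = 0.692295
φ₂ = asin(0.692295) = 0.764664 rad = 43.81°.
For the longitude increment, Δλ = atan2( sin θ sin δ cos φ₁, cos δ − sin φ₁ sin φ₂ ) = atan2(0.152444, 0.078874) = 62.64°.
λ₂ = λ₁ + Δλ = 78.13°.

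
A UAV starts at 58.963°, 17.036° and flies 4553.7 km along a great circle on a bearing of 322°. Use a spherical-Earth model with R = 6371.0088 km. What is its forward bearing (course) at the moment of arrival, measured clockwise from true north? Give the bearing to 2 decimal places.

The arc subtends δ = 4553.7/6371.0088 = 0.714753 rad at the centre.
Converting: φ₁ = 1.029098 rad, θ = 5.619960 rad.
Applying the spherical law of cosines for sides, sin φ₂ = sin φ₁ cos δ + cos φ₁ sin δ cos θ = 0.913425, so φ₂ = 65.983°.
Then Δλ = atan2(-0.208053, -0.027399) = -1.701735 rad, from sin θ sin δ cos φ₁ over cos δ − sin φ₁ sin φ₂.
λ₂ = λ₁ + Δλ = -80.466°.
The forward bearing on arrival equals the back-azimuth from the destination plus 180°.
Back-azimuth from P₂ (65.98°, -80.47°) to P₁ (58.96°, 17.04°), with Δλ' = λ₁ − λ₂ = 97.50°: atan2( sin Δλ' cos φ₁ , cos φ₂ sin φ₁ − sin φ₂ cos φ₁ cos Δλ' ) = 51.25°.
Final bearing = (51.25° + 180°) mod 360° = 231.25°.

final bearing 231.25°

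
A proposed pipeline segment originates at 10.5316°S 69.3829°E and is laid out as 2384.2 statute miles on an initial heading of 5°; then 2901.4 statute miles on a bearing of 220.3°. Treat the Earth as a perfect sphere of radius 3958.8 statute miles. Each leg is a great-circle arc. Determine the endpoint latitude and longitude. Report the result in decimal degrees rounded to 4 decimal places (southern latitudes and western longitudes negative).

latitude -9.5712°, longitude 46.4481°

Apply the spherical direct solution leg by leg, carrying full precision between legs.
Leg 1: from (-10.5316°, 69.3829°), δ = 2384.2/3958.8 = 0.602253 rad, θ = 5° → φ = 23.8421°, λ = 72.4772°.
Leg 2: from (23.8421°, 72.4772°), δ = 2901.4/3958.8 = 0.732899 rad, θ = 220.3° → φ = -9.5712°, λ = 46.4481°.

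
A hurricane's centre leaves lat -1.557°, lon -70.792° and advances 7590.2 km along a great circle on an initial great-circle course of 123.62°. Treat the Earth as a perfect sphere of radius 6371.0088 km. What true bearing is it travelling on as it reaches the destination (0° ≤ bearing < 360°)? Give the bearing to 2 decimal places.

final bearing 102.19°

The arc subtends δ = 7590.2/6371.0088 = 1.191365 rad at the centre.
Start latitude φ₁ = -0.027175 rad; initial bearing θ = 2.157576 rad.
sin φ₂ = sin φ₁ cos δ + cos φ₁ sin δ cos θ = (-0.027171)(0.370392) + (0.999631)(0.928876)(-0.553682) = -0.524176
φ₂ = asin(-0.524176) = -0.551747 rad = -31.613°.
Then Δλ = atan2(0.773215, 0.356149) = 1.139156 rad, from sin θ sin δ cos φ₁ over cos δ − sin φ₁ sin φ₂.
λ₂ = -70.792° + 65.269° = -5.523°.
The forward bearing on arrival equals the back-azimuth from the destination plus 180°.
Back-azimuth from P₂ (-31.61°, -5.52°) to P₁ (-1.56°, -70.79°), with Δλ' = λ₁ − λ₂ = -65.27°: atan2( sin Δλ' cos φ₁ , cos φ₂ sin φ₁ − sin φ₂ cos φ₁ cos Δλ' ) = 282.19°.
Final bearing = (282.19° + 180°) mod 360° = 102.19°.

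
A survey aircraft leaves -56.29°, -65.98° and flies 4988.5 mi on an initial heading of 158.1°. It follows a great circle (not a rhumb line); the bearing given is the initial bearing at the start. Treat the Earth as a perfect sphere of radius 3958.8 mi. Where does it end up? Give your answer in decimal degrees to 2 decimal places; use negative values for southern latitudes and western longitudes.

latitude -48.12°, longitude 81.88°

δ = 4988.5/3958.8 = 1.260104 rad (72.1986°).
Start latitude φ₁ = -0.982446 rad; initial bearing θ = 2.759366 rad.
Applying the spherical law of cosines for sides, sin φ₂ = sin φ₁ cos δ + cos φ₁ sin δ cos θ = -0.744599, so φ₂ = -48.12°.
For the longitude increment, Δλ = atan2( sin θ sin δ cos φ₁, cos δ − sin φ₁ sin φ₂ ) = atan2(0.197093, -0.313682) = 147.86°.
Hence λ₂ = -65.98° + 147.86° = 81.88°.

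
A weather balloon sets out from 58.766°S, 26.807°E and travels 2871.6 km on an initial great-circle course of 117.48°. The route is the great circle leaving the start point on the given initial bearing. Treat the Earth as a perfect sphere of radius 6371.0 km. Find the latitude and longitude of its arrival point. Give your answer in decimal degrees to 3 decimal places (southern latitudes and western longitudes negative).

δ = 2871.6/6371 = 0.450730 rad (25.8249°).
Converting: φ₁ = -1.025660 rad, θ = 2.050413 rad.
Destination latitude: φ₂ = arcsin( sin φ₁ cos δ + cos φ₁ sin δ cos θ ) = arcsin(-0.873894) = -60.914°.
Then Δλ = atan2(0.200399, 0.152900) = 0.919040 rad, from sin θ sin δ cos φ₁ over cos δ − sin φ₁ sin φ₂.
Hence λ₂ = 26.807° + 52.657° = 79.464°.

latitude -60.914°, longitude 79.464°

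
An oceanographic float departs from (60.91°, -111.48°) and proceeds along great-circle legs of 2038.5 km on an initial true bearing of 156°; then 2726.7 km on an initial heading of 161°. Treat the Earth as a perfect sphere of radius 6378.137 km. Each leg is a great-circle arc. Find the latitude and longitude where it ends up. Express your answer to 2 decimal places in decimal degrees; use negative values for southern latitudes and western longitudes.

Apply the spherical direct solution leg by leg, carrying full precision between legs.
Leg 1: from (60.91°, -111.48°), δ = 2038.5/6378.137 = 0.319607 rad, θ = 156° → φ = 43.63°, λ = -101.31°.
Leg 2: from (43.63°, -101.31°), δ = 2726.7/6378.137 = 0.427507 rad, θ = 161° → φ = 20.13°, λ = -93.04°.

latitude 20.13°, longitude -93.04°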